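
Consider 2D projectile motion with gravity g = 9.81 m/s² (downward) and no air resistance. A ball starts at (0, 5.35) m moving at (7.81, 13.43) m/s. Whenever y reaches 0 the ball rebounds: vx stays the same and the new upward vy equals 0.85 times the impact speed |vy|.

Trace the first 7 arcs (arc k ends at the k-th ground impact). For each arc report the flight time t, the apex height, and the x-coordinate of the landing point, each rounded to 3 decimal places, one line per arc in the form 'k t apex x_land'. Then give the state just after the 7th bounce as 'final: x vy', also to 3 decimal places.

1 3.091 14.543 24.140
2 2.927 10.507 47.002
3 2.488 7.591 66.434
4 2.115 5.485 82.951
5 1.798 3.963 96.991
6 1.528 2.863 108.925
7 1.299 2.069 119.069
final: 119.069 5.415

Arc 1: start y=5.350, vy=13.430 → t=3.091, apex=14.543, x_land=24.140, impact vy=-16.892
  bounce: vy ← 0.85·16.892 = 14.358
Arc 2: start y=0.000, vy=14.358 → t=2.927, apex=10.507, x_land=47.002, impact vy=-14.358
  bounce: vy ← 0.85·14.358 = 12.204
Arc 3: start y=0.000, vy=12.204 → t=2.488, apex=7.591, x_land=66.434, impact vy=-12.204
  bounce: vy ← 0.85·12.204 = 10.374
Arc 4: start y=0.000, vy=10.374 → t=2.115, apex=5.485, x_land=82.951, impact vy=-10.374
  bounce: vy ← 0.85·10.374 = 8.818
Arc 5: start y=0.000, vy=8.818 → t=1.798, apex=3.963, x_land=96.991, impact vy=-8.818
  bounce: vy ← 0.85·8.818 = 7.495
Arc 6: start y=0.000, vy=7.495 → t=1.528, apex=2.863, x_land=108.925, impact vy=-7.495
  bounce: vy ← 0.85·7.495 = 6.371
Arc 7: start y=0.000, vy=6.371 → t=1.299, apex=2.069, x_land=119.069, impact vy=-6.371
  bounce: vy ← 0.85·6.371 = 5.415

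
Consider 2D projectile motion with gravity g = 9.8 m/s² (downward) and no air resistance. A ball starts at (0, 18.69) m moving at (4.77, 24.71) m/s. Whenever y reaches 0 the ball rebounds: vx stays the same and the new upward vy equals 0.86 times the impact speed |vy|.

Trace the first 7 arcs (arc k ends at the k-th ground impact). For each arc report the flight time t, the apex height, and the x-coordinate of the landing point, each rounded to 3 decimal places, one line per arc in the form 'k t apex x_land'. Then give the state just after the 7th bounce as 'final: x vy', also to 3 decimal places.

1 5.711 49.842 27.240
2 5.486 36.863 53.407
3 4.718 27.264 75.910
4 4.057 20.165 95.263
5 3.489 14.914 111.907
6 3.001 11.030 126.220
7 2.581 8.158 138.529
final: 138.529 10.875

Arc 1: start y=18.690, vy=24.710 → t=5.711, apex=49.842, x_land=27.240, impact vy=-31.256
  bounce: vy ← 0.86·31.256 = 26.880
Arc 2: start y=0.000, vy=26.880 → t=5.486, apex=36.863, x_land=53.407, impact vy=-26.880
  bounce: vy ← 0.86·26.880 = 23.117
Arc 3: start y=0.000, vy=23.117 → t=4.718, apex=27.264, x_land=75.910, impact vy=-23.117
  bounce: vy ← 0.86·23.117 = 19.880
Arc 4: start y=0.000, vy=19.880 → t=4.057, apex=20.165, x_land=95.263, impact vy=-19.880
  bounce: vy ← 0.86·19.880 = 17.097
Arc 5: start y=0.000, vy=17.097 → t=3.489, apex=14.914, x_land=111.907, impact vy=-17.097
  bounce: vy ← 0.86·17.097 = 14.703
Arc 6: start y=0.000, vy=14.703 → t=3.001, apex=11.030, x_land=126.220, impact vy=-14.703
  bounce: vy ← 0.86·14.703 = 12.645
Arc 7: start y=0.000, vy=12.645 → t=2.581, apex=8.158, x_land=138.529, impact vy=-12.645
  bounce: vy ← 0.86·12.645 = 10.875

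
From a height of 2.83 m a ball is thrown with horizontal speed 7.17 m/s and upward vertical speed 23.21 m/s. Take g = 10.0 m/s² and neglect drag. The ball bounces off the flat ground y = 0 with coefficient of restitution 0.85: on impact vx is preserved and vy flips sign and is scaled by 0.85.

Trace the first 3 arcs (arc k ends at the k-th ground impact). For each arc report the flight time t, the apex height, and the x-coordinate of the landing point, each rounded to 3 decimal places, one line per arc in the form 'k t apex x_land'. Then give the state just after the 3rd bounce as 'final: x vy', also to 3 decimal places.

1 4.761 29.765 34.136
2 4.148 21.505 63.875
3 3.526 15.538 89.154
final: 89.154 14.984

Arc 1: start y=2.830, vy=23.210 → t=4.761, apex=29.765, x_land=34.136, impact vy=-24.399
  bounce: vy ← 0.85·24.399 = 20.739
Arc 2: start y=0.000, vy=20.739 → t=4.148, apex=21.505, x_land=63.875, impact vy=-20.739
  bounce: vy ← 0.85·20.739 = 17.628
Arc 3: start y=0.000, vy=17.628 → t=3.526, apex=15.538, x_land=89.154, impact vy=-17.628
  bounce: vy ← 0.85·17.628 = 14.984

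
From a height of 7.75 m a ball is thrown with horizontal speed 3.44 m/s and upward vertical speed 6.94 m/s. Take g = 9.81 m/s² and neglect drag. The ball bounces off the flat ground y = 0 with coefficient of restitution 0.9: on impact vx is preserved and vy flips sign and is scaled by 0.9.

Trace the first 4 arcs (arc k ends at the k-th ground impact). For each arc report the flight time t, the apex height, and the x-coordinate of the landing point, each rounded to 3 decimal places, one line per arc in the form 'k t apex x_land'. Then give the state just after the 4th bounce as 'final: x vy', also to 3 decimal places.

Arc 1: start y=7.750, vy=6.940 → t=2.150, apex=10.205, x_land=7.395, impact vy=-14.150
  bounce: vy ← 0.9·14.150 = 12.735
Arc 2: start y=0.000, vy=12.735 → t=2.596, apex=8.266, x_land=16.327, impact vy=-12.735
  bounce: vy ← 0.9·12.735 = 11.461
Arc 3: start y=0.000, vy=11.461 → t=2.337, apex=6.695, x_land=24.365, impact vy=-11.461
  bounce: vy ← 0.9·11.461 = 10.315
Arc 4: start y=0.000, vy=10.315 → t=2.103, apex=5.423, x_land=31.599, impact vy=-10.315
  bounce: vy ← 0.9·10.315 = 9.284

1 2.150 10.205 7.395
2 2.596 8.266 16.327
3 2.337 6.695 24.365
4 2.103 5.423 31.599
final: 31.599 9.284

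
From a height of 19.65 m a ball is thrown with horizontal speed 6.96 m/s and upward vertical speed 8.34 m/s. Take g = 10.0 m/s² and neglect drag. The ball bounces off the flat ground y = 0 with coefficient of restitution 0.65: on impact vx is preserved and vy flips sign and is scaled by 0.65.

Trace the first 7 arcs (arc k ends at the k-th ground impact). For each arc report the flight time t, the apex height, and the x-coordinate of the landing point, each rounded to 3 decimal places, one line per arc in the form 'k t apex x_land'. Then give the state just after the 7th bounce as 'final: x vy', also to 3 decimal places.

Arc 1: start y=19.650, vy=8.340 → t=2.985, apex=23.128, x_land=20.774, impact vy=-21.507
  bounce: vy ← 0.65·21.507 = 13.980
Arc 2: start y=0.000, vy=13.980 → t=2.796, apex=9.771, x_land=40.233, impact vy=-13.980
  bounce: vy ← 0.65·13.980 = 9.087
Arc 3: start y=0.000, vy=9.087 → t=1.817, apex=4.128, x_land=52.882, impact vy=-9.087
  bounce: vy ← 0.65·9.087 = 5.906
Arc 4: start y=0.000, vy=5.906 → t=1.181, apex=1.744, x_land=61.104, impact vy=-5.906
  bounce: vy ← 0.65·5.906 = 3.839
Arc 5: start y=0.000, vy=3.839 → t=0.768, apex=0.737, x_land=66.448, impact vy=-3.839
  bounce: vy ← 0.65·3.839 = 2.495
Arc 6: start y=0.000, vy=2.495 → t=0.499, apex=0.311, x_land=69.921, impact vy=-2.495
  bounce: vy ← 0.65·2.495 = 1.622
Arc 7: start y=0.000, vy=1.622 → t=0.324, apex=0.132, x_land=72.179, impact vy=-1.622
  bounce: vy ← 0.65·1.622 = 1.054

1 2.985 23.128 20.774
2 2.796 9.771 40.233
3 1.817 4.128 52.882
4 1.181 1.744 61.104
5 0.768 0.737 66.448
6 0.499 0.311 69.921
7 0.324 0.132 72.179
final: 72.179 1.054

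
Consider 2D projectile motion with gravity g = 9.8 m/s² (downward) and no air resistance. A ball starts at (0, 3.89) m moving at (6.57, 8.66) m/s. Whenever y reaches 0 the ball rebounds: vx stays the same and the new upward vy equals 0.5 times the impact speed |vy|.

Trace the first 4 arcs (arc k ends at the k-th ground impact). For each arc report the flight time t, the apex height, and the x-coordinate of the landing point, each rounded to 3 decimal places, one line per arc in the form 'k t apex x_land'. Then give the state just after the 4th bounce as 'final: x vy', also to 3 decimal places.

1 2.139 7.716 14.050
2 1.255 1.929 22.295
3 0.627 0.482 26.417
4 0.314 0.121 28.479
final: 28.479 0.769

Arc 1: start y=3.890, vy=8.660 → t=2.139, apex=7.716, x_land=14.050, impact vy=-12.298
  bounce: vy ← 0.5·12.298 = 6.149
Arc 2: start y=0.000, vy=6.149 → t=1.255, apex=1.929, x_land=22.295, impact vy=-6.149
  bounce: vy ← 0.5·6.149 = 3.074
Arc 3: start y=0.000, vy=3.074 → t=0.627, apex=0.482, x_land=26.417, impact vy=-3.074
  bounce: vy ← 0.5·3.074 = 1.537
Arc 4: start y=0.000, vy=1.537 → t=0.314, apex=0.121, x_land=28.479, impact vy=-1.537
  bounce: vy ← 0.5·1.537 = 0.769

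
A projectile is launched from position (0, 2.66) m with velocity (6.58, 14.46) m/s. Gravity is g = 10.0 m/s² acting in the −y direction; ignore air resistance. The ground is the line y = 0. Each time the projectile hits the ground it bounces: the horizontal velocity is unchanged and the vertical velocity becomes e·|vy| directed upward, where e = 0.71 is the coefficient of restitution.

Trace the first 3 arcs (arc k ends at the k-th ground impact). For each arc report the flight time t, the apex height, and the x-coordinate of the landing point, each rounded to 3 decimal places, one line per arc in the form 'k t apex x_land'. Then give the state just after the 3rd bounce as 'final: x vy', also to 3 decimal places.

Arc 1: start y=2.660, vy=14.460 → t=3.066, apex=13.115, x_land=20.171, impact vy=-16.195
  bounce: vy ← 0.71·16.195 = 11.499
Arc 2: start y=0.000, vy=11.499 → t=2.300, apex=6.611, x_land=35.304, impact vy=-11.499
  bounce: vy ← 0.71·11.499 = 8.164
Arc 3: start y=0.000, vy=8.164 → t=1.633, apex=3.333, x_land=46.048, impact vy=-8.164
  bounce: vy ← 0.71·8.164 = 5.797

1 3.066 13.115 20.171
2 2.300 6.611 35.304
3 1.633 3.333 46.048
final: 46.048 5.797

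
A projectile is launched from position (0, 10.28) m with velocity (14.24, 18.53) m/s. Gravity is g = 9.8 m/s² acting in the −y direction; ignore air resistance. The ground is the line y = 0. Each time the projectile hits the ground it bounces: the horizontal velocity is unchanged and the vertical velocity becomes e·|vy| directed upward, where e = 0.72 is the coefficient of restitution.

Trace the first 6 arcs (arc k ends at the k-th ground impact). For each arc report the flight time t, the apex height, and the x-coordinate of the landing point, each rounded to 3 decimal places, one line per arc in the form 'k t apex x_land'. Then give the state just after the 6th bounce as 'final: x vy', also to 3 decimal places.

Arc 1: start y=10.280, vy=18.530 → t=4.273, apex=27.798, x_land=60.843, impact vy=-23.342
  bounce: vy ← 0.72·23.342 = 16.806
Arc 2: start y=0.000, vy=16.806 → t=3.430, apex=14.411, x_land=109.684, impact vy=-16.806
  bounce: vy ← 0.72·16.806 = 12.100
Arc 3: start y=0.000, vy=12.100 → t=2.469, apex=7.471, x_land=144.849, impact vy=-12.100
  bounce: vy ← 0.72·12.100 = 8.712
Arc 4: start y=0.000, vy=8.712 → t=1.778, apex=3.873, x_land=170.168, impact vy=-8.712
  bounce: vy ← 0.72·8.712 = 6.273
Arc 5: start y=0.000, vy=6.273 → t=1.280, apex=2.008, x_land=188.398, impact vy=-6.273
  bounce: vy ← 0.72·6.273 = 4.516
Arc 6: start y=0.000, vy=4.516 → t=0.922, apex=1.041, x_land=201.524, impact vy=-4.516
  bounce: vy ← 0.72·4.516 = 3.252

1 4.273 27.798 60.843
2 3.430 14.411 109.684
3 2.469 7.471 144.849
4 1.778 3.873 170.168
5 1.280 2.008 188.398
6 0.922 1.041 201.524
final: 201.524 3.252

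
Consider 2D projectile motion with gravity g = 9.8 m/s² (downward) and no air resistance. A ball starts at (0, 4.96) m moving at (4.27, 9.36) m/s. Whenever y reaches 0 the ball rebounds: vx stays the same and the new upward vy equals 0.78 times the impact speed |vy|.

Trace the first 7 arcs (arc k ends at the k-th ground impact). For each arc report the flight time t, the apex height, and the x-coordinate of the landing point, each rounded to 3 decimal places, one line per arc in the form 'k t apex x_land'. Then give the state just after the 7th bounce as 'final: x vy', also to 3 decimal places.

1 2.342 9.430 10.002
2 2.164 5.737 19.243
3 1.688 3.490 26.450
4 1.317 2.124 32.072
5 1.027 1.292 36.458
6 0.801 0.786 39.878
7 0.625 0.478 42.546
final: 42.546 2.388

Arc 1: start y=4.960, vy=9.360 → t=2.342, apex=9.430, x_land=10.002, impact vy=-13.595
  bounce: vy ← 0.78·13.595 = 10.604
Arc 2: start y=0.000, vy=10.604 → t=2.164, apex=5.737, x_land=19.243, impact vy=-10.604
  bounce: vy ← 0.78·10.604 = 8.271
Arc 3: start y=0.000, vy=8.271 → t=1.688, apex=3.490, x_land=26.450, impact vy=-8.271
  bounce: vy ← 0.78·8.271 = 6.452
Arc 4: start y=0.000, vy=6.452 → t=1.317, apex=2.124, x_land=32.072, impact vy=-6.452
  bounce: vy ← 0.78·6.452 = 5.032
Arc 5: start y=0.000, vy=5.032 → t=1.027, apex=1.292, x_land=36.458, impact vy=-5.032
  bounce: vy ← 0.78·5.032 = 3.925
Arc 6: start y=0.000, vy=3.925 → t=0.801, apex=0.786, x_land=39.878, impact vy=-3.925
  bounce: vy ← 0.78·3.925 = 3.062
Arc 7: start y=0.000, vy=3.062 → t=0.625, apex=0.478, x_land=42.546, impact vy=-3.062
  bounce: vy ← 0.78·3.062 = 2.388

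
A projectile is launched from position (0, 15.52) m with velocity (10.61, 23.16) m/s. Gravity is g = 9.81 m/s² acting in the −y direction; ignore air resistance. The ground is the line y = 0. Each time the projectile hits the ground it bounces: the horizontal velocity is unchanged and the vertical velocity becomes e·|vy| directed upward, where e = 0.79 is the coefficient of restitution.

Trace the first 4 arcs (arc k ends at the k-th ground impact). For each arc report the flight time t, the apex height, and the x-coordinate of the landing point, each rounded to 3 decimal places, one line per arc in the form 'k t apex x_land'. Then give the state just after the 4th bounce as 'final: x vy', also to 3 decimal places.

1 5.317 42.859 56.412
2 4.670 26.748 105.965
3 3.690 16.694 145.112
4 2.915 10.418 176.038
final: 176.038 11.295

Arc 1: start y=15.520, vy=23.160 → t=5.317, apex=42.859, x_land=56.412, impact vy=-28.998
  bounce: vy ← 0.79·28.998 = 22.908
Arc 2: start y=0.000, vy=22.908 → t=4.670, apex=26.748, x_land=105.965, impact vy=-22.908
  bounce: vy ← 0.79·22.908 = 18.098
Arc 3: start y=0.000, vy=18.098 → t=3.690, apex=16.694, x_land=145.112, impact vy=-18.098
  bounce: vy ← 0.79·18.098 = 14.297
Arc 4: start y=0.000, vy=14.297 → t=2.915, apex=10.418, x_land=176.038, impact vy=-14.297
  bounce: vy ← 0.79·14.297 = 11.295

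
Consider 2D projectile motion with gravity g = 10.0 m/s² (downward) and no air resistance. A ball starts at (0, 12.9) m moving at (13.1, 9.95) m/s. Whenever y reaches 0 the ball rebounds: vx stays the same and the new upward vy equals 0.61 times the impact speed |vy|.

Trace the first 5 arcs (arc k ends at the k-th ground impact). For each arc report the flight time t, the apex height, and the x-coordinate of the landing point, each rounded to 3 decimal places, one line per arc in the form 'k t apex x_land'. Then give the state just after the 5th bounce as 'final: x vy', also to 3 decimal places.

Arc 1: start y=12.900, vy=9.950 → t=2.884, apex=17.850, x_land=37.786, impact vy=-18.895
  bounce: vy ← 0.61·18.895 = 11.526
Arc 2: start y=0.000, vy=11.526 → t=2.305, apex=6.642, x_land=67.984, impact vy=-11.526
  bounce: vy ← 0.61·11.526 = 7.031
Arc 3: start y=0.000, vy=7.031 → t=1.406, apex=2.471, x_land=86.404, impact vy=-7.031
  bounce: vy ← 0.61·7.031 = 4.289
Arc 4: start y=0.000, vy=4.289 → t=0.858, apex=0.920, x_land=97.640, impact vy=-4.289
  bounce: vy ← 0.61·4.289 = 2.616
Arc 5: start y=0.000, vy=2.616 → t=0.523, apex=0.342, x_land=104.494, impact vy=-2.616
  bounce: vy ← 0.61·2.616 = 1.596

1 2.884 17.850 37.786
2 2.305 6.642 67.984
3 1.406 2.471 86.404
4 0.858 0.920 97.640
5 0.523 0.342 104.494
final: 104.494 1.596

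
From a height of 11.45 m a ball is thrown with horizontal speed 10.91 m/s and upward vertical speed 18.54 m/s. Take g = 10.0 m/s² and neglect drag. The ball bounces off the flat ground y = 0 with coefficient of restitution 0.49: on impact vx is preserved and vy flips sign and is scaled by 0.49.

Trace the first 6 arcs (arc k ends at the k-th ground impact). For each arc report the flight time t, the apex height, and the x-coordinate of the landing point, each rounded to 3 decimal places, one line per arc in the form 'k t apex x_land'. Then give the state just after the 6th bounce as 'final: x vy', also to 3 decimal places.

1 4.247 28.637 46.337
2 2.345 6.876 71.924
3 1.149 1.651 84.462
4 0.563 0.396 90.606
5 0.276 0.095 93.616
6 0.135 0.023 95.091
final: 95.091 0.331

Arc 1: start y=11.450, vy=18.540 → t=4.247, apex=28.637, x_land=46.337, impact vy=-23.932
  bounce: vy ← 0.49·23.932 = 11.727
Arc 2: start y=0.000, vy=11.727 → t=2.345, apex=6.876, x_land=71.924, impact vy=-11.727
  bounce: vy ← 0.49·11.727 = 5.746
Arc 3: start y=0.000, vy=5.746 → t=1.149, apex=1.651, x_land=84.462, impact vy=-5.746
  bounce: vy ← 0.49·5.746 = 2.816
Arc 4: start y=0.000, vy=2.816 → t=0.563, apex=0.396, x_land=90.606, impact vy=-2.816
  bounce: vy ← 0.49·2.816 = 1.380
Arc 5: start y=0.000, vy=1.380 → t=0.276, apex=0.095, x_land=93.616, impact vy=-1.380
  bounce: vy ← 0.49·1.380 = 0.676
Arc 6: start y=0.000, vy=0.676 → t=0.135, apex=0.023, x_land=95.091, impact vy=-0.676
  bounce: vy ← 0.49·0.676 = 0.331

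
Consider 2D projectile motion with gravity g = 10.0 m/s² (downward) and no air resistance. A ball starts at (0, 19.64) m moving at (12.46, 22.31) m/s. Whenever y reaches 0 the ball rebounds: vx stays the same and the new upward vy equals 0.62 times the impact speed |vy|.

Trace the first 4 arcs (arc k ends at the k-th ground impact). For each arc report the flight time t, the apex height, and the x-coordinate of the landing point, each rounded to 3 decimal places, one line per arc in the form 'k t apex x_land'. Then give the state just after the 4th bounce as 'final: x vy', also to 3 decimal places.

Arc 1: start y=19.640, vy=22.310 → t=5.215, apex=44.527, x_land=64.981, impact vy=-29.842
  bounce: vy ← 0.62·29.842 = 18.502
Arc 2: start y=0.000, vy=18.502 → t=3.700, apex=17.116, x_land=111.088, impact vy=-18.502
  bounce: vy ← 0.62·18.502 = 11.471
Arc 3: start y=0.000, vy=11.471 → t=2.294, apex=6.579, x_land=139.674, impact vy=-11.471
  bounce: vy ← 0.62·11.471 = 7.112
Arc 4: start y=0.000, vy=7.112 → t=1.422, apex=2.529, x_land=157.398, impact vy=-7.112
  bounce: vy ← 0.62·7.112 = 4.410

1 5.215 44.527 64.981
2 3.700 17.116 111.088
3 2.294 6.579 139.674
4 1.422 2.529 157.398
final: 157.398 4.410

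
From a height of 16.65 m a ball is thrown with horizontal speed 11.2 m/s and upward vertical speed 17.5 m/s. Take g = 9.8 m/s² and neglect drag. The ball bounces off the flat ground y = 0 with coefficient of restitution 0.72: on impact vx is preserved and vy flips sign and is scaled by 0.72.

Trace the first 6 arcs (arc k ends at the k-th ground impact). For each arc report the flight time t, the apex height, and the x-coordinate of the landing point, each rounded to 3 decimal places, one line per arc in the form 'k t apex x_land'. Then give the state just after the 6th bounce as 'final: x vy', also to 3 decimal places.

Arc 1: start y=16.650, vy=17.500 → t=4.352, apex=32.275, x_land=48.744, impact vy=-25.151
  bounce: vy ← 0.72·25.151 = 18.109
Arc 2: start y=0.000, vy=18.109 → t=3.696, apex=16.731, x_land=90.136, impact vy=-18.109
  bounce: vy ← 0.72·18.109 = 13.038
Arc 3: start y=0.000, vy=13.038 → t=2.661, apex=8.674, x_land=119.938, impact vy=-13.038
  bounce: vy ← 0.72·13.038 = 9.388
Arc 4: start y=0.000, vy=9.388 → t=1.916, apex=4.496, x_land=141.396, impact vy=-9.388
  bounce: vy ← 0.72·9.388 = 6.759
Arc 5: start y=0.000, vy=6.759 → t=1.379, apex=2.331, x_land=156.846, impact vy=-6.759
  bounce: vy ← 0.72·6.759 = 4.867
Arc 6: start y=0.000, vy=4.867 → t=0.993, apex=1.208, x_land=167.969, impact vy=-4.867
  bounce: vy ← 0.72·4.867 = 3.504

1 4.352 32.275 48.744
2 3.696 16.731 90.136
3 2.661 8.674 119.938
4 1.916 4.496 141.396
5 1.379 2.331 156.846
6 0.993 1.208 167.969
final: 167.969 3.504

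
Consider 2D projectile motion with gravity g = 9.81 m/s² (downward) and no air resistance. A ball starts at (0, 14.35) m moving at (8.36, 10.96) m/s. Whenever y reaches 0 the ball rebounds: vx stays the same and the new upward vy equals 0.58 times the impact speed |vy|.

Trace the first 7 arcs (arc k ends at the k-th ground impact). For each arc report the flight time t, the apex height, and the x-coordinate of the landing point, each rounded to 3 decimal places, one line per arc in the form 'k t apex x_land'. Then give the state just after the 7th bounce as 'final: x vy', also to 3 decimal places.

1 3.160 20.472 26.419
2 2.370 6.887 46.231
3 1.375 2.317 57.722
4 0.797 0.779 64.387
5 0.462 0.262 68.253
6 0.268 0.088 70.495
7 0.156 0.030 71.795
final: 71.795 0.443

Arc 1: start y=14.350, vy=10.960 → t=3.160, apex=20.472, x_land=26.419, impact vy=-20.042
  bounce: vy ← 0.58·20.042 = 11.624
Arc 2: start y=0.000, vy=11.624 → t=2.370, apex=6.887, x_land=46.231, impact vy=-11.624
  bounce: vy ← 0.58·11.624 = 6.742
Arc 3: start y=0.000, vy=6.742 → t=1.375, apex=2.317, x_land=57.722, impact vy=-6.742
  bounce: vy ← 0.58·6.742 = 3.910
Arc 4: start y=0.000, vy=3.910 → t=0.797, apex=0.779, x_land=64.387, impact vy=-3.910
  bounce: vy ← 0.58·3.910 = 2.268
Arc 5: start y=0.000, vy=2.268 → t=0.462, apex=0.262, x_land=68.253, impact vy=-2.268
  bounce: vy ← 0.58·2.268 = 1.315
Arc 6: start y=0.000, vy=1.315 → t=0.268, apex=0.088, x_land=70.495, impact vy=-1.315
  bounce: vy ← 0.58·1.315 = 0.763
Arc 7: start y=0.000, vy=0.763 → t=0.156, apex=0.030, x_land=71.795, impact vy=-0.763
  bounce: vy ← 0.58·0.763 = 0.443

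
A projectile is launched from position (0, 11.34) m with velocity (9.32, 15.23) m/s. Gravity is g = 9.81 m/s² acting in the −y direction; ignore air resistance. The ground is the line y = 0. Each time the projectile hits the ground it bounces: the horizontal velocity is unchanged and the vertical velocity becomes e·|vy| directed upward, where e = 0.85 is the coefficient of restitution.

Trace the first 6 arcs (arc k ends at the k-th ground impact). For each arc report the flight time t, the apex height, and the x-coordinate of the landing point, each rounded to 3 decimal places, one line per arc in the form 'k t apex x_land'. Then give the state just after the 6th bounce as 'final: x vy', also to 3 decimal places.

1 3.726 23.162 34.722
2 3.694 16.735 69.152
3 3.140 12.091 98.417
4 2.669 8.736 123.293
5 2.269 6.311 144.437
6 1.928 4.560 162.410
final: 162.410 8.040

Arc 1: start y=11.340, vy=15.230 → t=3.726, apex=23.162, x_land=34.722, impact vy=-21.318
  bounce: vy ← 0.85·21.318 = 18.120
Arc 2: start y=0.000, vy=18.120 → t=3.694, apex=16.735, x_land=69.152, impact vy=-18.120
  bounce: vy ← 0.85·18.120 = 15.402
Arc 3: start y=0.000, vy=15.402 → t=3.140, apex=12.091, x_land=98.417, impact vy=-15.402
  bounce: vy ← 0.85·15.402 = 13.092
Arc 4: start y=0.000, vy=13.092 → t=2.669, apex=8.736, x_land=123.293, impact vy=-13.092
  bounce: vy ← 0.85·13.092 = 11.128
Arc 5: start y=0.000, vy=11.128 → t=2.269, apex=6.311, x_land=144.437, impact vy=-11.128
  bounce: vy ← 0.85·11.128 = 9.459
Arc 6: start y=0.000, vy=9.459 → t=1.928, apex=4.560, x_land=162.410, impact vy=-9.459
  bounce: vy ← 0.85·9.459 = 8.040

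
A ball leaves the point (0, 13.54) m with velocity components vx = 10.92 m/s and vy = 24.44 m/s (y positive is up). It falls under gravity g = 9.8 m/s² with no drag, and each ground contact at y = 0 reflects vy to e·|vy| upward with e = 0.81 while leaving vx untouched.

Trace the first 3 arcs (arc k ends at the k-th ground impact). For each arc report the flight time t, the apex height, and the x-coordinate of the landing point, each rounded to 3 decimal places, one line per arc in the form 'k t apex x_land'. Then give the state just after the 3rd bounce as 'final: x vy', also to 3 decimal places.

Arc 1: start y=13.540, vy=24.440 → t=5.491, apex=44.015, x_land=59.962, impact vy=-29.372
  bounce: vy ← 0.81·29.372 = 23.791
Arc 2: start y=0.000, vy=23.791 → t=4.855, apex=28.878, x_land=112.982, impact vy=-23.791
  bounce: vy ← 0.81·23.791 = 19.271
Arc 3: start y=0.000, vy=19.271 → t=3.933, apex=18.947, x_land=155.928, impact vy=-19.271
  bounce: vy ← 0.81·19.271 = 15.609

1 5.491 44.015 59.962
2 4.855 28.878 112.982
3 3.933 18.947 155.928
final: 155.928 15.609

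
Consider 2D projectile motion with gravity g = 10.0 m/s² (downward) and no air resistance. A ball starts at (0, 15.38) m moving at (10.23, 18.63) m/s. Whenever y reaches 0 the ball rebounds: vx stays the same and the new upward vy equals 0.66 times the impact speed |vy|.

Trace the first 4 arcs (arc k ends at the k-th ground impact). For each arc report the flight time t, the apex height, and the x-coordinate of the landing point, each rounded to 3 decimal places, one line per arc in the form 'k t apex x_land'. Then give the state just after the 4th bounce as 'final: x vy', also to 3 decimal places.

1 4.422 32.734 45.234
2 3.377 14.259 79.785
3 2.229 6.211 102.589
4 1.471 2.706 117.639
final: 117.639 4.855

Arc 1: start y=15.380, vy=18.630 → t=4.422, apex=32.734, x_land=45.234, impact vy=-25.587
  bounce: vy ← 0.66·25.587 = 16.887
Arc 2: start y=0.000, vy=16.887 → t=3.377, apex=14.259, x_land=79.785, impact vy=-16.887
  bounce: vy ← 0.66·16.887 = 11.146
Arc 3: start y=0.000, vy=11.146 → t=2.229, apex=6.211, x_land=102.589, impact vy=-11.146
  bounce: vy ← 0.66·11.146 = 7.356
Arc 4: start y=0.000, vy=7.356 → t=1.471, apex=2.706, x_land=117.639, impact vy=-7.356
  bounce: vy ← 0.66·7.356 = 4.855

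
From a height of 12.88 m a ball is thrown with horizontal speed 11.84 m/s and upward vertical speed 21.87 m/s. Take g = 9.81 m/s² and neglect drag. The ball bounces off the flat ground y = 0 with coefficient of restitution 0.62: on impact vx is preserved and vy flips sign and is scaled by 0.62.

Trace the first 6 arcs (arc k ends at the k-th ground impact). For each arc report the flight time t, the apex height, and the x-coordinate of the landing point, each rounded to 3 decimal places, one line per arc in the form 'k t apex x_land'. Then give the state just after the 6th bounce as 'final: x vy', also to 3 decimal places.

1 4.985 37.258 59.027
2 3.418 14.322 99.491
3 2.119 5.505 124.578
4 1.314 2.116 140.133
5 0.814 0.813 149.776
6 0.505 0.313 155.755
final: 155.755 1.536

Arc 1: start y=12.880, vy=21.870 → t=4.985, apex=37.258, x_land=59.027, impact vy=-27.037
  bounce: vy ← 0.62·27.037 = 16.763
Arc 2: start y=0.000, vy=16.763 → t=3.418, apex=14.322, x_land=99.491, impact vy=-16.763
  bounce: vy ← 0.62·16.763 = 10.393
Arc 3: start y=0.000, vy=10.393 → t=2.119, apex=5.505, x_land=124.578, impact vy=-10.393
  bounce: vy ← 0.62·10.393 = 6.444
Arc 4: start y=0.000, vy=6.444 → t=1.314, apex=2.116, x_land=140.133, impact vy=-6.444
  bounce: vy ← 0.62·6.444 = 3.995
Arc 5: start y=0.000, vy=3.995 → t=0.814, apex=0.813, x_land=149.776, impact vy=-3.995
  bounce: vy ← 0.62·3.995 = 2.477
Arc 6: start y=0.000, vy=2.477 → t=0.505, apex=0.313, x_land=155.755, impact vy=-2.477
  bounce: vy ← 0.62·2.477 = 1.536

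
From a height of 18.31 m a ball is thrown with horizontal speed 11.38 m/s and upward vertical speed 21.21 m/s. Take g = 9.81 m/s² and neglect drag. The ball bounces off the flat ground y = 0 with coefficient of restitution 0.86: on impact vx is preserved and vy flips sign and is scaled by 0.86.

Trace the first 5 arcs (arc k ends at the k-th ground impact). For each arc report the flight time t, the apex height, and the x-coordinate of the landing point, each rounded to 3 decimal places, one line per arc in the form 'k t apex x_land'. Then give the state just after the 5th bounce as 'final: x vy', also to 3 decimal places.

Arc 1: start y=18.310, vy=21.210 → t=5.062, apex=41.239, x_land=57.602, impact vy=-28.445
  bounce: vy ← 0.86·28.445 = 24.463
Arc 2: start y=0.000, vy=24.463 → t=4.987, apex=30.500, x_land=114.357, impact vy=-24.463
  bounce: vy ← 0.86·24.463 = 21.038
Arc 3: start y=0.000, vy=21.038 → t=4.289, apex=22.558, x_land=163.166, impact vy=-21.038
  bounce: vy ← 0.86·21.038 = 18.092
Arc 4: start y=0.000, vy=18.092 → t=3.689, apex=16.684, x_land=205.142, impact vy=-18.092
  bounce: vy ← 0.86·18.092 = 15.560
Arc 5: start y=0.000, vy=15.560 → t=3.172, apex=12.339, x_land=241.241, impact vy=-15.560
  bounce: vy ← 0.86·15.560 = 13.381

1 5.062 41.239 57.602
2 4.987 30.500 114.357
3 4.289 22.558 163.166
4 3.689 16.684 205.142
5 3.172 12.339 241.241
final: 241.241 13.381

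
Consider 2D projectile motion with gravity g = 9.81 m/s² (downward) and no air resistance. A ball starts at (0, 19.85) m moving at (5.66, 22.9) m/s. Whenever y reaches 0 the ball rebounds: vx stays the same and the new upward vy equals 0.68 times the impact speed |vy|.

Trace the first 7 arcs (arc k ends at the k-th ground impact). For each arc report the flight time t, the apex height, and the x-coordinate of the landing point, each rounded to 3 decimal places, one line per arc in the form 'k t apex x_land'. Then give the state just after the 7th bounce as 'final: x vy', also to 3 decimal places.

Arc 1: start y=19.850, vy=22.900 → t=5.416, apex=46.578, x_land=30.654, impact vy=-30.230
  bounce: vy ← 0.68·30.230 = 20.557
Arc 2: start y=0.000, vy=20.557 → t=4.191, apex=21.538, x_land=54.375, impact vy=-20.557
  bounce: vy ← 0.68·20.557 = 13.978
Arc 3: start y=0.000, vy=13.978 → t=2.850, apex=9.959, x_land=70.505, impact vy=-13.978
  bounce: vy ← 0.68·13.978 = 9.505
Arc 4: start y=0.000, vy=9.505 → t=1.938, apex=4.605, x_land=81.473, impact vy=-9.505
  bounce: vy ← 0.68·9.505 = 6.464
Arc 5: start y=0.000, vy=6.464 → t=1.318, apex=2.129, x_land=88.932, impact vy=-6.464
  bounce: vy ← 0.68·6.464 = 4.395
Arc 6: start y=0.000, vy=4.395 → t=0.896, apex=0.985, x_land=94.004, impact vy=-4.395
  bounce: vy ← 0.68·4.395 = 2.989
Arc 7: start y=0.000, vy=2.989 → t=0.609, apex=0.455, x_land=97.453, impact vy=-2.989
  bounce: vy ← 0.68·2.989 = 2.032

1 5.416 46.578 30.654
2 4.191 21.538 54.375
3 2.850 9.959 70.505
4 1.938 4.605 81.473
5 1.318 2.129 88.932
6 0.896 0.985 94.004
7 0.609 0.455 97.453
final: 97.453 2.032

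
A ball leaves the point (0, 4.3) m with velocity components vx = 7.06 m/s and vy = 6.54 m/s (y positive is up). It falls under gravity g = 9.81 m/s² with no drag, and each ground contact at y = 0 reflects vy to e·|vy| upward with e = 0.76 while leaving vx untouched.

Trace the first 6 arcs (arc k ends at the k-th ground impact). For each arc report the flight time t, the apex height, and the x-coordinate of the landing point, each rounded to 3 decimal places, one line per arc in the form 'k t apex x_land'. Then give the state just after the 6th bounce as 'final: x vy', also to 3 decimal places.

Arc 1: start y=4.300, vy=6.540 → t=1.816, apex=6.480, x_land=12.821, impact vy=-11.276
  bounce: vy ← 0.76·11.276 = 8.569
Arc 2: start y=0.000, vy=8.569 → t=1.747, apex=3.743, x_land=25.156, impact vy=-8.569
  bounce: vy ← 0.76·8.569 = 6.513
Arc 3: start y=0.000, vy=6.513 → t=1.328, apex=2.162, x_land=34.530, impact vy=-6.513
  bounce: vy ← 0.76·6.513 = 4.950
Arc 4: start y=0.000, vy=4.950 → t=1.009, apex=1.249, x_land=41.654, impact vy=-4.950
  bounce: vy ← 0.76·4.950 = 3.762
Arc 5: start y=0.000, vy=3.762 → t=0.767, apex=0.721, x_land=47.069, impact vy=-3.762
  bounce: vy ← 0.76·3.762 = 2.859
Arc 6: start y=0.000, vy=2.859 → t=0.583, apex=0.417, x_land=51.184, impact vy=-2.859
  bounce: vy ← 0.76·2.859 = 2.173

1 1.816 6.480 12.821
2 1.747 3.743 25.156
3 1.328 2.162 34.530
4 1.009 1.249 41.654
5 0.767 0.721 47.069
6 0.583 0.417 51.184
final: 51.184 2.173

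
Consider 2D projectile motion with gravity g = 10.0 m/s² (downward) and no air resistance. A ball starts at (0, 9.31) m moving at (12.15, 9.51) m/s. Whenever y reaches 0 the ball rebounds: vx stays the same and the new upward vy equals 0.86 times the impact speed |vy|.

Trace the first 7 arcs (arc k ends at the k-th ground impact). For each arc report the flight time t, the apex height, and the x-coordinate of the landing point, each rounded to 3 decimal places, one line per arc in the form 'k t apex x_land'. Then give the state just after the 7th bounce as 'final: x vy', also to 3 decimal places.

1 2.614 13.832 31.763
2 2.861 10.230 66.522
3 2.460 7.566 96.414
4 2.116 5.596 122.122
5 1.820 4.139 144.230
6 1.565 3.061 163.243
7 1.346 2.264 179.595
final: 179.595 5.787

Arc 1: start y=9.310, vy=9.510 → t=2.614, apex=13.832, x_land=31.763, impact vy=-16.633
  bounce: vy ← 0.86·16.633 = 14.304
Arc 2: start y=0.000, vy=14.304 → t=2.861, apex=10.230, x_land=66.522, impact vy=-14.304
  bounce: vy ← 0.86·14.304 = 12.301
Arc 3: start y=0.000, vy=12.301 → t=2.460, apex=7.566, x_land=96.414, impact vy=-12.301
  bounce: vy ← 0.86·12.301 = 10.579
Arc 4: start y=0.000, vy=10.579 → t=2.116, apex=5.596, x_land=122.122, impact vy=-10.579
  bounce: vy ← 0.86·10.579 = 9.098
Arc 5: start y=0.000, vy=9.098 → t=1.820, apex=4.139, x_land=144.230, impact vy=-9.098
  bounce: vy ← 0.86·9.098 = 7.824
Arc 6: start y=0.000, vy=7.824 → t=1.565, apex=3.061, x_land=163.243, impact vy=-7.824
  bounce: vy ← 0.86·7.824 = 6.729
Arc 7: start y=0.000, vy=6.729 → t=1.346, apex=2.264, x_land=179.595, impact vy=-6.729
  bounce: vy ← 0.86·6.729 = 5.787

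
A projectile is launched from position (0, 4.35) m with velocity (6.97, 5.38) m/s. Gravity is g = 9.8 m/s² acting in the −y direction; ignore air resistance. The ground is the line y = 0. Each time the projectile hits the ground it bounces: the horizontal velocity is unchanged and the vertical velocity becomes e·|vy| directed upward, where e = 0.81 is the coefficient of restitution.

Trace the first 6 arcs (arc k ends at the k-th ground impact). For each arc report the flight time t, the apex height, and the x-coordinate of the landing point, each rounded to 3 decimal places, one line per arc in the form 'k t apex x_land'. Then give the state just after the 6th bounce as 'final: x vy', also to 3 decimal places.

1 1.639 5.827 11.427
2 1.767 3.823 23.740
3 1.431 2.508 33.713
4 1.159 1.646 41.792
5 0.939 1.080 48.336
6 0.760 0.708 53.636
final: 53.636 3.018

Arc 1: start y=4.350, vy=5.380 → t=1.639, apex=5.827, x_land=11.427, impact vy=-10.687
  bounce: vy ← 0.81·10.687 = 8.656
Arc 2: start y=0.000, vy=8.656 → t=1.767, apex=3.823, x_land=23.740, impact vy=-8.656
  bounce: vy ← 0.81·8.656 = 7.012
Arc 3: start y=0.000, vy=7.012 → t=1.431, apex=2.508, x_land=33.713, impact vy=-7.012
  bounce: vy ← 0.81·7.012 = 5.679
Arc 4: start y=0.000, vy=5.679 → t=1.159, apex=1.646, x_land=41.792, impact vy=-5.679
  bounce: vy ← 0.81·5.679 = 4.600
Arc 5: start y=0.000, vy=4.600 → t=0.939, apex=1.080, x_land=48.336, impact vy=-4.600
  bounce: vy ← 0.81·4.600 = 3.726
Arc 6: start y=0.000, vy=3.726 → t=0.760, apex=0.708, x_land=53.636, impact vy=-3.726
  bounce: vy ← 0.81·3.726 = 3.018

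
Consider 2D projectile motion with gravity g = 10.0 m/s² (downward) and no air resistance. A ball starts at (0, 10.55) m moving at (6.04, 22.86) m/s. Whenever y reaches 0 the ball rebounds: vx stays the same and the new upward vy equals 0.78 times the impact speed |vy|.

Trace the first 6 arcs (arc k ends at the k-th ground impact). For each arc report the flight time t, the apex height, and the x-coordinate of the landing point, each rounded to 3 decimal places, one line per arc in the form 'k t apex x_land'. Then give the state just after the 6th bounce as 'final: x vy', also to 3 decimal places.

Arc 1: start y=10.550, vy=22.860 → t=4.994, apex=36.679, x_land=30.167, impact vy=-27.085
  bounce: vy ← 0.78·27.085 = 21.126
Arc 2: start y=0.000, vy=21.126 → t=4.225, apex=22.315, x_land=55.687, impact vy=-21.126
  bounce: vy ← 0.78·21.126 = 16.478
Arc 3: start y=0.000, vy=16.478 → t=3.296, apex=13.577, x_land=75.593, impact vy=-16.478
  bounce: vy ← 0.78·16.478 = 12.853
Arc 4: start y=0.000, vy=12.853 → t=2.571, apex=8.260, x_land=91.119, impact vy=-12.853
  bounce: vy ← 0.78·12.853 = 10.025
Arc 5: start y=0.000, vy=10.025 → t=2.005, apex=5.025, x_land=103.230, impact vy=-10.025
  bounce: vy ← 0.78·10.025 = 7.820
Arc 6: start y=0.000, vy=7.820 → t=1.564, apex=3.057, x_land=112.676, impact vy=-7.820
  bounce: vy ← 0.78·7.820 = 6.099

1 4.994 36.679 30.167
2 4.225 22.315 55.687
3 3.296 13.577 75.593
4 2.571 8.260 91.119
5 2.005 5.025 103.230
6 1.564 3.057 112.676
final: 112.676 6.099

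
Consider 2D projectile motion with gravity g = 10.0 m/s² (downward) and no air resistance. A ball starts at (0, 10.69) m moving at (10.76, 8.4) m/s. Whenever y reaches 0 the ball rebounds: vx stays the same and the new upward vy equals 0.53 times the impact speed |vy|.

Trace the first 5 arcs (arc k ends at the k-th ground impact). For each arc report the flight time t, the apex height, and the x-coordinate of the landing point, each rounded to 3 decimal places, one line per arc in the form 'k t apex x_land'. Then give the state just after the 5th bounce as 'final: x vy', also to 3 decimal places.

1 2.526 14.218 27.183
2 1.787 3.994 46.416
3 0.947 1.122 56.610
4 0.502 0.315 62.012
5 0.266 0.089 64.876
final: 64.876 0.705

Arc 1: start y=10.690, vy=8.400 → t=2.526, apex=14.218, x_land=27.183, impact vy=-16.863
  bounce: vy ← 0.53·16.863 = 8.937
Arc 2: start y=0.000, vy=8.937 → t=1.787, apex=3.994, x_land=46.416, impact vy=-8.937
  bounce: vy ← 0.53·8.937 = 4.737
Arc 3: start y=0.000, vy=4.737 → t=0.947, apex=1.122, x_land=56.610, impact vy=-4.737
  bounce: vy ← 0.53·4.737 = 2.511
Arc 4: start y=0.000, vy=2.511 → t=0.502, apex=0.315, x_land=62.012, impact vy=-2.511
  bounce: vy ← 0.53·2.511 = 1.331
Arc 5: start y=0.000, vy=1.331 → t=0.266, apex=0.089, x_land=64.876, impact vy=-1.331
  bounce: vy ← 0.53·1.331 = 0.705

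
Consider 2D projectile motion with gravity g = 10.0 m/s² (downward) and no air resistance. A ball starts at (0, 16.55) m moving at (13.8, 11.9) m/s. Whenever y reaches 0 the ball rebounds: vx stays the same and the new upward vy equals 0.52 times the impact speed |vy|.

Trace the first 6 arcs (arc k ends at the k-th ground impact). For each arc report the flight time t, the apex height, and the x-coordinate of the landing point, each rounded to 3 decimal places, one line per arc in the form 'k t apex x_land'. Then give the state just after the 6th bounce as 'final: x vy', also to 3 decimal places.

1 3.364 23.631 46.423
2 2.261 6.390 77.623
3 1.176 1.728 93.848
4 0.611 0.467 102.284
5 0.318 0.126 106.671
6 0.165 0.034 108.953
final: 108.953 0.430

Arc 1: start y=16.550, vy=11.900 → t=3.364, apex=23.631, x_land=46.423, impact vy=-21.740
  bounce: vy ← 0.52·21.740 = 11.305
Arc 2: start y=0.000, vy=11.305 → t=2.261, apex=6.390, x_land=77.623, impact vy=-11.305
  bounce: vy ← 0.52·11.305 = 5.878
Arc 3: start y=0.000, vy=5.878 → t=1.176, apex=1.728, x_land=93.848, impact vy=-5.878
  bounce: vy ← 0.52·5.878 = 3.057
Arc 4: start y=0.000, vy=3.057 → t=0.611, apex=0.467, x_land=102.284, impact vy=-3.057
  bounce: vy ← 0.52·3.057 = 1.590
Arc 5: start y=0.000, vy=1.590 → t=0.318, apex=0.126, x_land=106.671, impact vy=-1.590
  bounce: vy ← 0.52·1.590 = 0.827
Arc 6: start y=0.000, vy=0.827 → t=0.165, apex=0.034, x_land=108.953, impact vy=-0.827
  bounce: vy ← 0.52·0.827 = 0.430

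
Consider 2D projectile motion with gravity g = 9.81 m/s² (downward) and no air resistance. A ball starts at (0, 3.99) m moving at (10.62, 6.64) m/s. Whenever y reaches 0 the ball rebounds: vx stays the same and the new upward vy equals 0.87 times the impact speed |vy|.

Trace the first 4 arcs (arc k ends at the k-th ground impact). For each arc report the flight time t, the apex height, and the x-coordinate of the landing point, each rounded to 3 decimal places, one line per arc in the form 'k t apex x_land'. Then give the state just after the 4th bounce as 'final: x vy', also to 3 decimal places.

Arc 1: start y=3.990, vy=6.640 → t=1.805, apex=6.237, x_land=19.164, impact vy=-11.062
  bounce: vy ← 0.87·11.062 = 9.624
Arc 2: start y=0.000, vy=9.624 → t=1.962, apex=4.721, x_land=40.002, impact vy=-9.624
  bounce: vy ← 0.87·9.624 = 8.373
Arc 3: start y=0.000, vy=8.373 → t=1.707, apex=3.573, x_land=58.130, impact vy=-8.373
  bounce: vy ← 0.87·8.373 = 7.285
Arc 4: start y=0.000, vy=7.285 → t=1.485, apex=2.705, x_land=73.902, impact vy=-7.285
  bounce: vy ← 0.87·7.285 = 6.338

1 1.805 6.237 19.164
2 1.962 4.721 40.002
3 1.707 3.573 58.130
4 1.485 2.705 73.902
final: 73.902 6.338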